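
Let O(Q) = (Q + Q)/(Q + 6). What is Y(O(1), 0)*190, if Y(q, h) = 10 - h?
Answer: 1900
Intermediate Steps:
O(Q) = 2*Q/(6 + Q) (O(Q) = (2*Q)/(6 + Q) = 2*Q/(6 + Q))
Y(O(1), 0)*190 = (10 - 1*0)*190 = (10 + 0)*190 = 10*190 = 1900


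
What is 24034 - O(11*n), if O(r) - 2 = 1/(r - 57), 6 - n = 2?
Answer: 312417/13 ≈ 24032.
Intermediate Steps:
n = 4 (n = 6 - 1*2 = 6 - 2 = 4)
O(r) = 2 + 1/(-57 + r) (O(r) = 2 + 1/(r - 57) = 2 + 1/(-57 + r))
24034 - O(11*n) = 24034 - (-113 + 2*(11*4))/(-57 + 11*4) = 24034 - (-113 + 2*44)/(-57 + 44) = 24034 - (-113 + 88)/(-13) = 24034 - (-1)*(-25)/13 = 24034 - 1*25/13 = 24034 - 25/13 = 312417/13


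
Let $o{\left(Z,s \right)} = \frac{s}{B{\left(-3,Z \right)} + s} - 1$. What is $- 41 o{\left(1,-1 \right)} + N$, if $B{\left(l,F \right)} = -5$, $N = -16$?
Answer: $\frac{109}{6} \approx 18.167$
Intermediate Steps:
$o{\left(Z,s \right)} = -1 + \frac{s}{-5 + s}$ ($o{\left(Z,s \right)} = \frac{s}{-5 + s} - 1 = -1 + \frac{s}{-5 + s}$)
$- 41 o{\left(1,-1 \right)} + N = - 41 \frac{5}{-5 - 1} - 16 = - 41 \frac{5}{-6} - 16 = - 41 \cdot 5 \left(- \frac{1}{6}\right) - 16 = \left(-41\right) \left(- \frac{5}{6}\right) - 16 = \frac{205}{6} - 16 = \frac{109}{6}$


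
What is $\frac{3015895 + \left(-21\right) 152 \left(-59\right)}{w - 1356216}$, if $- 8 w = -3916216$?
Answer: $- \frac{3204223}{866689} \approx -3.6971$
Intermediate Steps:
$w = 489527$ ($w = \left(- \frac{1}{8}\right) \left(-3916216\right) = 489527$)
$\frac{3015895 + \left(-21\right) 152 \left(-59\right)}{w - 1356216} = \frac{3015895 + \left(-21\right) 152 \left(-59\right)}{489527 - 1356216} = \frac{3015895 - -188328}{-866689} = \left(3015895 + 188328\right) \left(- \frac{1}{866689}\right) = 3204223 \left(- \frac{1}{866689}\right) = - \frac{3204223}{866689}$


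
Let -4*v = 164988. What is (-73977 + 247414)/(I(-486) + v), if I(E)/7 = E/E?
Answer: -173437/41240 ≈ -4.2056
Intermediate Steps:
v = -41247 (v = -¼*164988 = -41247)
I(E) = 7 (I(E) = 7*(E/E) = 7*1 = 7)
(-73977 + 247414)/(I(-486) + v) = (-73977 + 247414)/(7 - 41247) = 173437/(-41240) = 173437*(-1/41240) = -173437/41240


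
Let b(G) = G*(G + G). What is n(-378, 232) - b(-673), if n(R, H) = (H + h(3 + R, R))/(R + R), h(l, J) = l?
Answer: -684828505/756 ≈ -9.0586e+5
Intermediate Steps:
n(R, H) = (3 + H + R)/(2*R) (n(R, H) = (H + (3 + R))/(R + R) = (3 + H + R)/((2*R)) = (3 + H + R)*(1/(2*R)) = (3 + H + R)/(2*R))
b(G) = 2*G**2 (b(G) = G*(2*G) = 2*G**2)
n(-378, 232) - b(-673) = (1/2)*(3 + 232 - 378)/(-378) - 2*(-673)**2 = (1/2)*(-1/378)*(-143) - 2*452929 = 143/756 - 1*905858 = 143/756 - 905858 = -684828505/756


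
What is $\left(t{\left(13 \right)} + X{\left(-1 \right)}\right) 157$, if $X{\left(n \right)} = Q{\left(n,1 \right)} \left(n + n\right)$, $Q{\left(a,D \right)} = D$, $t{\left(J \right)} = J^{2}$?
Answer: $26219$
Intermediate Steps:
$X{\left(n \right)} = 2 n$ ($X{\left(n \right)} = 1 \left(n + n\right) = 1 \cdot 2 n = 2 n$)
$\left(t{\left(13 \right)} + X{\left(-1 \right)}\right) 157 = \left(13^{2} + 2 \left(-1\right)\right) 157 = \left(169 - 2\right) 157 = 167 \cdot 157 = 26219$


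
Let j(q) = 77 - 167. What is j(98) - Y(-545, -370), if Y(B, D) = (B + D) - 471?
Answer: 1296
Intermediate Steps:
j(q) = -90
Y(B, D) = -471 + B + D
j(98) - Y(-545, -370) = -90 - (-471 - 545 - 370) = -90 - 1*(-1386) = -90 + 1386 = 1296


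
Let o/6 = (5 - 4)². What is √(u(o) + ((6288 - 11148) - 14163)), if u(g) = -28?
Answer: I*√19051 ≈ 138.03*I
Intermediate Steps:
o = 6 (o = 6*(5 - 4)² = 6*1² = 6*1 = 6)
√(u(o) + ((6288 - 11148) - 14163)) = √(-28 + ((6288 - 11148) - 14163)) = √(-28 + (-4860 - 14163)) = √(-28 - 19023) = √(-19051) = I*√19051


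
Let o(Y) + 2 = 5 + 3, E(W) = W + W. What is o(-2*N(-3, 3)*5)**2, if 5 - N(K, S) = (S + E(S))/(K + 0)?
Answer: 36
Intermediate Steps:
E(W) = 2*W
N(K, S) = 5 - 3*S/K (N(K, S) = 5 - (S + 2*S)/(K + 0) = 5 - 3*S/K)
o(Y) = 6 (o(Y) = -2 + (5 + 3) = -2 + 8 = 6)
o(-2*N(-3, 3)*5)**2 = 6**2 = 36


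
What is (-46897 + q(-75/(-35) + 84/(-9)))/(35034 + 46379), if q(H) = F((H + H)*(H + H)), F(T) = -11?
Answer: -46908/81413 ≈ -0.57617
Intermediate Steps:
q(H) = -11
(-46897 + q(-75/(-35) + 84/(-9)))/(35034 + 46379) = (-46897 - 11)/(35034 + 46379) = -46908/81413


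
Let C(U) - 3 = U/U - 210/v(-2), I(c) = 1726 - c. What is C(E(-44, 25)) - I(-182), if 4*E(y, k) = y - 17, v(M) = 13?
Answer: -24962/13 ≈ -1920.2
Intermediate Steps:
E(y, k) = -17/4 + y/4 (E(y, k) = (y - 17)/4 = (-17 + y)/4 = -17/4 + y/4)
C(U) = -158/13 (C(U) = 3 + (U/U - 210/13) = 3 + (1 - 210*1/13) = 3 + (1 - 210/13) = 3 - 197/13 = -158/13)
C(E(-44, 25)) - I(-182) = -158/13 - (1726 - 1*(-182)) = -158/13 - (1726 + 182) = -158/13 - 1*1908 = -158/13 - 1908 = -24962/13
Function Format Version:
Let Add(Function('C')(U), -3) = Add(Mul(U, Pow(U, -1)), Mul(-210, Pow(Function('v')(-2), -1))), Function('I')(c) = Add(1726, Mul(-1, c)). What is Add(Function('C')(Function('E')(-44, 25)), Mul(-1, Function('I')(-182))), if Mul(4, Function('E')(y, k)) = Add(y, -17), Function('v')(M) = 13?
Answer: Rational(-24962, 13) ≈ -1920.2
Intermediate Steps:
Function('E')(y, k) = Add(Rational(-17, 4), Mul(Rational(1, 4), y)) (Function('E')(y, k) = Mul(Rational(1, 4), Add(y, -17)) = Mul(Rational(1, 4), Add(-17, y)) = Add(Rational(-17, 4), Mul(Rational(1, 4), y)))
Function('C')(U) = Rational(-158, 13) (Function('C')(U) = Add(3, Add(Mul(U, Pow(U, -1)), Mul(-210, Pow(13, -1)))) = Add(3, Add(1, Mul(-210, Rational(1, 13)))) = Add(3, Add(1, Rational(-210, 13))) = Add(3, Rational(-197, 13)) = Rational(-158, 13))
Add(Function('C')(Function('E')(-44, 25)), Mul(-1, Function('I')(-182))) = Add(Rational(-158, 13), Mul(-1, Add(1726, Mul(-1, -182)))) = Add(Rational(-158, 13), Mul(-1, Add(1726, 182))) = Add(Rational(-158, 13), Mul(-1, 1908)) = Add(Rational(-158, 13), -1908) = Rational(-24962, 13)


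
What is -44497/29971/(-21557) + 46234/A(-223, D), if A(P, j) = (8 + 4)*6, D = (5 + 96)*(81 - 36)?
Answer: 14935545009991/23259054492 ≈ 642.14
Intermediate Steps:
D = 4545 (D = 101*45 = 4545)
A(P, j) = 72 (A(P, j) = 12*6 = 72)
-44497/29971/(-21557) + 46234/A(-223, D) = -44497/29971/(-21557) + 46234/72 = -44497*1/29971*(-1/21557) + 46234*(1/72) = -44497/29971*(-1/21557) + 23117/36 = 44497/646084847 + 23117/36 = 14935545009991/23259054492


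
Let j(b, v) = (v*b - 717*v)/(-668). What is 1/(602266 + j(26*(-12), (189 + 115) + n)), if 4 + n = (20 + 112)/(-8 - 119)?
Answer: 21209/12783226862 ≈ 1.6591e-6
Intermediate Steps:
n = -640/127 (n = -4 + (20 + 112)/(-8 - 119) = -4 + 132/(-127) = -4 + 132*(-1/127) = -4 - 132/127 = -640/127 ≈ -5.0394)
j(b, v) = 717*v/668 - b*v/668 (j(b, v) = (b*v - 717*v)*(-1/668) = (-717*v + b*v)*(-1/668) = 717*v/668 - b*v/668)
1/(602266 + j(26*(-12), (189 + 115) + n)) = 1/(602266 + ((189 + 115) - 640/127)*(717 - 26*(-12))/668) = 1/(602266 + (304 - 640/127)*(717 - 1*(-312))/668) = 1/(602266 + (1/668)*(37968/127)*(717 + 312)) = 1/(602266 + (1/668)*(37968/127)*1029) = 1/(602266 + 9767268/21209) = 1/(12783226862/21209) = 21209/12783226862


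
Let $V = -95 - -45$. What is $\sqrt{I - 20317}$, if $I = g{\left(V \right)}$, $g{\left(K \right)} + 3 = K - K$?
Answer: $4 i \sqrt{1270} \approx 142.55 i$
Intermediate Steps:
$V = -50$ ($V = -95 + 45 = -50$)
$g{\left(K \right)} = -3$ ($g{\left(K \right)} = -3 + \left(K - K\right) = -3 + 0 = -3$)
$I = -3$
$\sqrt{I - 20317} = \sqrt{-3 - 20317} = \sqrt{-20320} = 4 i \sqrt{1270}$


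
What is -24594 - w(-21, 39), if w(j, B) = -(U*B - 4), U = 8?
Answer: -24286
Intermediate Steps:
w(j, B) = 4 - 8*B (w(j, B) = -(8*B - 4) = -(-4 + 8*B) = 4 - 8*B)
-24594 - w(-21, 39) = -24594 - (4 - 8*39) = -24594 - (4 - 312) = -24594 - 1*(-308) = -24594 + 308 = -24286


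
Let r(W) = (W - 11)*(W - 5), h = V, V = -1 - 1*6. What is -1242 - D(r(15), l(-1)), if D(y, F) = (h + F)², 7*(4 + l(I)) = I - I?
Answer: -1363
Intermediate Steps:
l(I) = -4 (l(I) = -4 + (I - I)/7 = -4 + (⅐)*0 = -4 + 0 = -4)
V = -7 (V = -1 - 6 = -7)
h = -7
r(W) = (-11 + W)*(-5 + W)
D(y, F) = (-7 + F)²
-1242 - D(r(15), l(-1)) = -1242 - (-7 - 4)² = -1242 - 1*(-11)² = -1242 - 1*121 = -1242 - 121 = -1363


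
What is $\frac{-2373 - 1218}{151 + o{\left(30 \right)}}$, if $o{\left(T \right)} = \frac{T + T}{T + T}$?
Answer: $- \frac{189}{8} \approx -23.625$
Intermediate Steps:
$o{\left(T \right)} = 1$ ($o{\left(T \right)} = \frac{2 T}{2 T} = 2 T \frac{1}{2 T} = 1$)
$\frac{-2373 - 1218}{151 + o{\left(30 \right)}} = \frac{-2373 - 1218}{151 + 1} = - \frac{3591}{152} = \left(-3591\right) \frac{1}{152} = - \frac{189}{8}$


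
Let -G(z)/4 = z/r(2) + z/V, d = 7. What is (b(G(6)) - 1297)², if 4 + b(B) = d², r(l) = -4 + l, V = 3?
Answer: 1567504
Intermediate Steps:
G(z) = 2*z/3 (G(z) = -4*(z/(-4 + 2) + z/3) = -4*(z/(-2) + z*(⅓)) = -4*(z*(-½) + z/3) = -4*(-z/2 + z/3) = -(-2)*z/3 = 2*z/3)
b(B) = 45 (b(B) = -4 + 7² = -4 + 49 = 45)
(b(G(6)) - 1297)² = (45 - 1297)² = (-1252)² = 1567504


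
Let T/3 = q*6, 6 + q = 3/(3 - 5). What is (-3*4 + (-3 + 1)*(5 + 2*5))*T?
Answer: 5670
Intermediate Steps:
q = -15/2 (q = -6 + 3/(3 - 5) = -6 + 3/(-2) = -6 + 3*(-½) = -6 - 3/2 = -15/2 ≈ -7.5000)
T = -135 (T = 3*(-15/2*6) = 3*(-45) = -135)
(-3*4 + (-3 + 1)*(5 + 2*5))*T = (-3*4 + (-3 + 1)*(5 + 2*5))*(-135) = (-12 - 2*(5 + 10))*(-135) = (-12 - 2*15)*(-135) = (-12 - 30)*(-135) = -42*(-135) = 5670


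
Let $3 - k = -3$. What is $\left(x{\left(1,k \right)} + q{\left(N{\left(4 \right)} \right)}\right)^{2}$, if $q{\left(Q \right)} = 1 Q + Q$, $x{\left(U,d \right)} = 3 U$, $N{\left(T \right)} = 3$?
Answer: $81$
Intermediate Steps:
$k = 6$ ($k = 3 - -3 = 3 + 3 = 6$)
$q{\left(Q \right)} = 2 Q$ ($q{\left(Q \right)} = Q + Q = 2 Q$)
$\left(x{\left(1,k \right)} + q{\left(N{\left(4 \right)} \right)}\right)^{2} = \left(3 \cdot 1 + 2 \cdot 3\right)^{2} = \left(3 + 6\right)^{2} = 9^{2} = 81$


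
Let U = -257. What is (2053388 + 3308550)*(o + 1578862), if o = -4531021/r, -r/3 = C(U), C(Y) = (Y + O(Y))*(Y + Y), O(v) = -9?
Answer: 1736221034584111165/205086 ≈ 8.4658e+12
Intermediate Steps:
C(Y) = 2*Y*(-9 + Y) (C(Y) = (Y - 9)*(Y + Y) = (-9 + Y)*(2*Y) = 2*Y*(-9 + Y))
r = -410172 (r = -6*(-257)*(-9 - 257) = -6*(-257)*(-266) = -3*136724 = -410172)
o = 4531021/410172 (o = -4531021/(-410172) = -4531021*(-1/410172) = 4531021/410172 ≈ 11.047)
(2053388 + 3308550)*(o + 1578862) = (2053388 + 3308550)*(4531021/410172 + 1578862) = 5361938*(647609515285/410172) = 1736221034584111165/205086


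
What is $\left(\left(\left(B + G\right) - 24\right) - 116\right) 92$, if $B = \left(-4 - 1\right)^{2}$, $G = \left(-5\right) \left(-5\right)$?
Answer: $-8280$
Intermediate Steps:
$G = 25$
$B = 25$ ($B = \left(-5\right)^{2} = 25$)
$\left(\left(\left(B + G\right) - 24\right) - 116\right) 92 = \left(\left(\left(25 + 25\right) - 24\right) - 116\right) 92 = \left(\left(50 - 24\right) - 116\right) 92 = \left(26 - 116\right) 92 = \left(-90\right) 92 = -8280$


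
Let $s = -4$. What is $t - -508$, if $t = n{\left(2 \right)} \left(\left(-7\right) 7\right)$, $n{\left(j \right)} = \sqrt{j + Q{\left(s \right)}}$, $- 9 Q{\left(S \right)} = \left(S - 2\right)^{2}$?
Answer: $508 - 49 i \sqrt{2} \approx 508.0 - 69.297 i$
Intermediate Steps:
$Q{\left(S \right)} = - \frac{\left(-2 + S\right)^{2}}{9}$ ($Q{\left(S \right)} = - \frac{\left(S - 2\right)^{2}}{9} = - \frac{\left(-2 + S\right)^{2}}{9}$)
$n{\left(j \right)} = \sqrt{-4 + j}$ ($n{\left(j \right)} = \sqrt{j - \frac{\left(-2 - 4\right)^{2}}{9}} = \sqrt{j - \frac{\left(-6\right)^{2}}{9}} = \sqrt{j - 4} = \sqrt{-4 + j}$)
$t = - 49 i \sqrt{2}$ ($t = \sqrt{-4 + 2} \left(\left(-7\right) 7\right) = \sqrt{-2} \left(-49\right) = i \sqrt{2} \left(-49\right) = - 49 i \sqrt{2} \approx - 69.297 i$)
$t - -508 = - 49 i \sqrt{2} - -508 = - 49 i \sqrt{2} + \left(-877 + 1385\right) = - 49 i \sqrt{2} + 508 = 508 - 49 i \sqrt{2}$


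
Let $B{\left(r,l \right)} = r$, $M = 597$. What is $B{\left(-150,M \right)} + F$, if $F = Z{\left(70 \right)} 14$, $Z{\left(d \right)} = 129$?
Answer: $1656$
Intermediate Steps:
$F = 1806$ ($F = 129 \cdot 14 = 1806$)
$B{\left(-150,M \right)} + F = -150 + 1806 = 1656$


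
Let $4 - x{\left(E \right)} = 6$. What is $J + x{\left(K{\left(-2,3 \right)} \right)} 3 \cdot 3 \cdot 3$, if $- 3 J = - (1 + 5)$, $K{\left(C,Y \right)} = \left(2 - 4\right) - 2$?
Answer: $-52$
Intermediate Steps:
$K{\left(C,Y \right)} = -4$ ($K{\left(C,Y \right)} = -2 - 2 = -4$)
$x{\left(E \right)} = -2$ ($x{\left(E \right)} = 4 - 6 = -2$)
$J = 2$ ($J = - \frac{\left(-1\right) \left(1 + 5\right)}{3} = - \frac{\left(-1\right) 6}{3} = \left(- \frac{1}{3}\right) \left(-6\right) = 2$)
$J + x{\left(K{\left(-2,3 \right)} \right)} 3 \cdot 3 \cdot 3 = 2 - 2 \cdot 3 \cdot 3 \cdot 3 = 2 - 2 \cdot 9 \cdot 3 = 2 - 54 = -52$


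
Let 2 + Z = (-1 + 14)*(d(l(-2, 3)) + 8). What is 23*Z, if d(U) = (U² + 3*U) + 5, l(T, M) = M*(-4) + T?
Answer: 49887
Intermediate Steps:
l(T, M) = T - 4*M (l(T, M) = -4*M + T = T - 4*M)
d(U) = 5 + U² + 3*U
Z = 2169 (Z = -2 + (-1 + 14)*((5 + (-2 - 4*3)² + 3*(-2 - 4*3)) + 8) = -2 + 13*((5 + (-2 - 12)² + 3*(-2 - 12)) + 8) = -2 + 13*((5 + (-14)² + 3*(-14)) + 8) = -2 + 13*((5 + 196 - 42) + 8) = -2 + 13*(159 + 8) = -2 + 13*167 = -2 + 2171 = 2169)
23*Z = 23*2169 = 49887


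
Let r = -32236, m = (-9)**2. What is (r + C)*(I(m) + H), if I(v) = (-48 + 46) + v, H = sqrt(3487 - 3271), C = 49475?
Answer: 1361881 + 103434*sqrt(6) ≈ 1.6152e+6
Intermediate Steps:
m = 81
H = 6*sqrt(6) (H = sqrt(216) = 6*sqrt(6) ≈ 14.697)
I(v) = -2 + v
(r + C)*(I(m) + H) = (-32236 + 49475)*((-2 + 81) + 6*sqrt(6)) = 17239*(79 + 6*sqrt(6)) = 1361881 + 103434*sqrt(6)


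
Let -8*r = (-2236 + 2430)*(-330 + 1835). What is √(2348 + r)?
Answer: 3*I*√15177/2 ≈ 184.79*I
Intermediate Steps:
r = -145985/4 (r = -(-2236 + 2430)*(-330 + 1835)/8 = -97*1505/4 = -⅛*291970 = -145985/4 ≈ -36496.)
√(2348 + r) = √(2348 - 145985/4) = √(-136593/4) = 3*I*√15177/2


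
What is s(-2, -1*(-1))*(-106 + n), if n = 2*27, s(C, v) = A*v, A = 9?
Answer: -468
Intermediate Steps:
s(C, v) = 9*v
n = 54
s(-2, -1*(-1))*(-106 + n) = (9*(-1*(-1)))*(-106 + 54) = (9*1)*(-52) = 9*(-52) = -468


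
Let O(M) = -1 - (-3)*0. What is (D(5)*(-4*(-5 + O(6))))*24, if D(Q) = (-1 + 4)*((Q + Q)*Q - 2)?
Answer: 82944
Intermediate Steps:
O(M) = -1 (O(M) = -1 - 1*0 = -1 + 0 = -1)
D(Q) = -6 + 6*Q² (D(Q) = 3*((2*Q)*Q - 2) = 3*(2*Q² - 2) = 3*(-2 + 2*Q²) = -6 + 6*Q²)
(D(5)*(-4*(-5 + O(6))))*24 = ((-6 + 6*5²)*(-4*(-5 - 1)))*24 = ((-6 + 6*25)*(-4*(-6)))*24 = ((-6 + 150)*24)*24 = (144*24)*24 = 3456*24 = 82944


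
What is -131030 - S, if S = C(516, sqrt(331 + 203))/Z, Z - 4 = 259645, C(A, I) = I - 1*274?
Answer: -34021808196/259649 - sqrt(534)/259649 ≈ -1.3103e+5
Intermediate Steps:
C(A, I) = -274 + I (C(A, I) = I - 274 = -274 + I)
Z = 259649 (Z = 4 + 259645 = 259649)
S = -274/259649 + sqrt(534)/259649 (S = (-274 + sqrt(331 + 203))/259649 = (-274 + sqrt(534))*(1/259649) = -274/259649 + sqrt(534)/259649 ≈ -0.00096627)
-131030 - S = -131030 - (-274/259649 + sqrt(534)/259649) = -131030 + (274/259649 - sqrt(534)/259649) = -34021808196/259649 - sqrt(534)/259649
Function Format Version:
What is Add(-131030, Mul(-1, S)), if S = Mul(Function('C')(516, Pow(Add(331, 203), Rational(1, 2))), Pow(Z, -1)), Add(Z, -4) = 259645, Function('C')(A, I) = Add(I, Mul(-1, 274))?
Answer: Add(Rational(-34021808196, 259649), Mul(Rational(-1, 259649), Pow(534, Rational(1, 2)))) ≈ -1.3103e+5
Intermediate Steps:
Function('C')(A, I) = Add(-274, I) (Function('C')(A, I) = Add(I, -274) = Add(-274, I))
Z = 259649 (Z = Add(4, 259645) = 259649)
S = Add(Rational(-274, 259649), Mul(Rational(1, 259649), Pow(534, Rational(1, 2)))) (S = Mul(Add(-274, Pow(Add(331, 203), Rational(1, 2))), Pow(259649, -1)) = Mul(Add(-274, Pow(534, Rational(1, 2))), Rational(1, 259649)) = Add(Rational(-274, 259649), Mul(Rational(1, 259649), Pow(534, Rational(1, 2)))) ≈ -0.00096627)
Add(-131030, Mul(-1, S)) = Add(-131030, Mul(-1, Add(Rational(-274, 259649), Mul(Rational(1, 259649), Pow(534, Rational(1, 2)))))) = Add(-131030, Add(Rational(274, 259649), Mul(Rational(-1, 259649), Pow(534, Rational(1, 2))))) = Add(Rational(-34021808196, 259649), Mul(Rational(-1, 259649), Pow(534, Rational(1, 2))))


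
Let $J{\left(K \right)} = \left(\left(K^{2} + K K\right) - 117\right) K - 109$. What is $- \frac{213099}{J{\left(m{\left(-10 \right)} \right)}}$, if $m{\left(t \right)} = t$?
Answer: $\frac{71033}{313} \approx 226.94$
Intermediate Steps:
$J{\left(K \right)} = -109 + K \left(-117 + 2 K^{2}\right)$ ($J{\left(K \right)} = \left(\left(K^{2} + K^{2}\right) - 117\right) K - 109 = \left(2 K^{2} - 117\right) K - 109 = \left(-117 + 2 K^{2}\right) K - 109 = K \left(-117 + 2 K^{2}\right) - 109 = -109 + K \left(-117 + 2 K^{2}\right)$)
$- \frac{213099}{J{\left(m{\left(-10 \right)} \right)}} = - \frac{213099}{-109 - -1170 + 2 \left(-10\right)^{3}} = - \frac{213099}{-109 + 1170 + 2 \left(-1000\right)} = - \frac{213099}{-109 + 1170 - 2000} = - \frac{213099}{-939} = \left(-213099\right) \left(- \frac{1}{939}\right) = \frac{71033}{313}$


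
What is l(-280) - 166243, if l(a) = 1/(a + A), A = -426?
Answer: -117367559/706 ≈ -1.6624e+5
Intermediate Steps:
l(a) = 1/(-426 + a) (l(a) = 1/(a - 426) = 1/(-426 + a))
l(-280) - 166243 = 1/(-426 - 280) - 166243 = 1/(-706) - 166243 = -1/706 - 166243 = -117367559/706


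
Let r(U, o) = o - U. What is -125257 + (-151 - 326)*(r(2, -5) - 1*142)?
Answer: -54184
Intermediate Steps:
-125257 + (-151 - 326)*(r(2, -5) - 1*142) = -125257 + (-151 - 326)*((-5 - 1*2) - 1*142) = -125257 - 477*((-5 - 2) - 142) = -125257 - 477*(-7 - 142) = -125257 - 477*(-149) = -125257 + 71073 = -54184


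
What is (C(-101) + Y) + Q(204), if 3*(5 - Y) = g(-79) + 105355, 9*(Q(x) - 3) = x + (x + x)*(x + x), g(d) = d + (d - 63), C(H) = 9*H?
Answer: -17427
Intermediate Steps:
g(d) = -63 + 2*d (g(d) = d + (-63 + d) = -63 + 2*d)
Q(x) = 3 + x/9 + 4*x**2/9 (Q(x) = 3 + (x + (x + x)*(x + x))/9 = 3 + (x + (2*x)*(2*x))/9 = 3 + (x + 4*x**2)/9 = 3 + (x/9 + 4*x**2/9) = 3 + x/9 + 4*x**2/9)
Y = -105119/3 (Y = 5 - ((-63 + 2*(-79)) + 105355)/3 = 5 - ((-63 - 158) + 105355)/3 = 5 - (-221 + 105355)/3 = 5 - 1/3*105134 = 5 - 105134/3 = -105119/3 ≈ -35040.)
(C(-101) + Y) + Q(204) = (9*(-101) - 105119/3) + (3 + (1/9)*204 + (4/9)*204**2) = (-909 - 105119/3) + (3 + 68/3 + (4/9)*41616) = -107846/3 + (3 + 68/3 + 18496) = -107846/3 + 55565/3 = -17427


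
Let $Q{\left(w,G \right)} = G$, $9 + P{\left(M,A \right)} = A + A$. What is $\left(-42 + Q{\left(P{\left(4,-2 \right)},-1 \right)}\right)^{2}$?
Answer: $1849$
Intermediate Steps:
$P{\left(M,A \right)} = -9 + 2 A$ ($P{\left(M,A \right)} = -9 + \left(A + A\right) = -9 + 2 A$)
$\left(-42 + Q{\left(P{\left(4,-2 \right)},-1 \right)}\right)^{2} = \left(-42 - 1\right)^{2} = \left(-43\right)^{2} = 1849$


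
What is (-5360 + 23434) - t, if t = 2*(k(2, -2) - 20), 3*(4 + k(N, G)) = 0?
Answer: 18122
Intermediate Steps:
k(N, G) = -4 (k(N, G) = -4 + (⅓)*0 = -4 + 0 = -4)
t = -48 (t = 2*(-4 - 20) = 2*(-24) = -48)
(-5360 + 23434) - t = (-5360 + 23434) - 1*(-48) = 18074 + 48 = 18122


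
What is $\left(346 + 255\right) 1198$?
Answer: $719998$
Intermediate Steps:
$\left(346 + 255\right) 1198 = 601 \cdot 1198 = 719998$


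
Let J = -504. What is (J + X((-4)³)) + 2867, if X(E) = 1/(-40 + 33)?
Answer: 16540/7 ≈ 2362.9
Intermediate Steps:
X(E) = -⅐ (X(E) = 1/(-7) = -⅐)
(J + X((-4)³)) + 2867 = (-504 - ⅐) + 2867 = -3529/7 + 2867 = 16540/7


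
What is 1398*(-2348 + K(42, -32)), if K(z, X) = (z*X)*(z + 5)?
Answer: -91591368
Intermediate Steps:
K(z, X) = X*z*(5 + z) (K(z, X) = (X*z)*(5 + z) = X*z*(5 + z))
1398*(-2348 + K(42, -32)) = 1398*(-2348 - 32*42*(5 + 42)) = 1398*(-2348 - 32*42*47) = 1398*(-2348 - 63168) = 1398*(-65516) = -91591368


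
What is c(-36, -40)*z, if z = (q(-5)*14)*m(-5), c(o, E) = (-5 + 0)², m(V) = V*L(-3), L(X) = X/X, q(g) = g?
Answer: 8750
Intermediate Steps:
L(X) = 1
m(V) = V (m(V) = V*1 = V)
c(o, E) = 25 (c(o, E) = (-5)² = 25)
z = 350 (z = -5*14*(-5) = -70*(-5) = 350)
c(-36, -40)*z = 25*350 = 8750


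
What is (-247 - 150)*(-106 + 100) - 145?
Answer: 2237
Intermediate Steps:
(-247 - 150)*(-106 + 100) - 145 = -397*(-6) - 145 = 2382 - 145 = 2237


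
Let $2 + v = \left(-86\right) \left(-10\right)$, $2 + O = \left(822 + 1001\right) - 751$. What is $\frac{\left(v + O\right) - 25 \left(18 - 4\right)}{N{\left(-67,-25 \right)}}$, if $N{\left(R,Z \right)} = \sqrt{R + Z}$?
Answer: $- \frac{789 i \sqrt{23}}{23} \approx - 164.52 i$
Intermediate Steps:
$O = 1070$ ($O = -2 + \left(\left(822 + 1001\right) - 751\right) = -2 + \left(1823 - 751\right) = -2 + 1072 = 1070$)
$v = 858$ ($v = -2 - -860 = -2 + 860 = 858$)
$\frac{\left(v + O\right) - 25 \left(18 - 4\right)}{N{\left(-67,-25 \right)}} = \frac{\left(858 + 1070\right) - 25 \left(18 - 4\right)}{\sqrt{-67 - 25}} = \frac{1928 - 350}{\sqrt{-92}} = \frac{1928 - 350}{2 i \sqrt{23}} = 1578 \left(- \frac{i \sqrt{23}}{46}\right) = - \frac{789 i \sqrt{23}}{23}$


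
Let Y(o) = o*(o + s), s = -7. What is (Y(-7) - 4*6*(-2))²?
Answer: 21316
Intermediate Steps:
Y(o) = o*(-7 + o) (Y(o) = o*(o - 7) = o*(-7 + o))
(Y(-7) - 4*6*(-2))² = (-7*(-7 - 7) - 4*6*(-2))² = (-7*(-14) - 24*(-2))² = (98 + 48)² = 146² = 21316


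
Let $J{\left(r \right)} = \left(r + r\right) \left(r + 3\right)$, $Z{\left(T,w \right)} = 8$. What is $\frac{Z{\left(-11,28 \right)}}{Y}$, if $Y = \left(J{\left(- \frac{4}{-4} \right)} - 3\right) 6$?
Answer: $\frac{4}{15} \approx 0.26667$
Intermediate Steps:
$J{\left(r \right)} = 2 r \left(3 + r\right)$
$Y = 30$ ($Y = \left(2 \left(- \frac{4}{-4}\right) \left(3 - \frac{4}{-4}\right) - 3\right) 6 = \left(2 \left(\left(-4\right) \left(- \frac{1}{4}\right)\right) \left(3 - -1\right) - 3\right) 6 = \left(2 \cdot 1 \left(3 + 1\right) - 3\right) 6 = \left(2 \cdot 1 \cdot 4 - 3\right) 6 = \left(8 - 3\right) 6 = 5 \cdot 6 = 30$)
$\frac{Z{\left(-11,28 \right)}}{Y} = \frac{8}{30} = 8 \cdot \frac{1}{30} = \frac{4}{15}$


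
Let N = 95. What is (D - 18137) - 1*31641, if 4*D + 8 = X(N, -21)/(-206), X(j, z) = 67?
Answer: -41018787/824 ≈ -49780.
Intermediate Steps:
D = -1715/824 (D = -2 + (67/(-206))/4 = -2 + (67*(-1/206))/4 = -2 + (1/4)*(-67/206) = -2 - 67/824 = -1715/824 ≈ -2.0813)
(D - 18137) - 1*31641 = (-1715/824 - 18137) - 1*31641 = -14946603/824 - 31641 = -41018787/824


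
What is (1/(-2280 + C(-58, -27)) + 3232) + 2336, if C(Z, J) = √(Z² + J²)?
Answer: 28921899096/5194307 - √4093/5194307 ≈ 5568.0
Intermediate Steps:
C(Z, J) = √(J² + Z²)
(1/(-2280 + C(-58, -27)) + 3232) + 2336 = (1/(-2280 + √((-27)² + (-58)²)) + 3232) + 2336 = (1/(-2280 + √(729 + 3364)) + 3232) + 2336 = (1/(-2280 + √4093) + 3232) + 2336 = (3232 + 1/(-2280 + √4093)) + 2336 = 5568 + 1/(-2280 + √4093)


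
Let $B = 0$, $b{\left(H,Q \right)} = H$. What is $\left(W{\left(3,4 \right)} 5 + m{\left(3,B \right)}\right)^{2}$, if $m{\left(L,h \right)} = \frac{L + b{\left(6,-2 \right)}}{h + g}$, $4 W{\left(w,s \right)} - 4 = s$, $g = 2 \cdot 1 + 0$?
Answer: $\frac{841}{4} \approx 210.25$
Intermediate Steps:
$g = 2$ ($g = 2 + 0 = 2$)
$W{\left(w,s \right)} = 1 + \frac{s}{4}$
$m{\left(L,h \right)} = \frac{6 + L}{2 + h}$ ($m{\left(L,h \right)} = \frac{L + 6}{h + 2} = \frac{6 + L}{2 + h}$)
$\left(W{\left(3,4 \right)} 5 + m{\left(3,B \right)}\right)^{2} = \left(\left(1 + \frac{1}{4} \cdot 4\right) 5 + \frac{6 + 3}{2 + 0}\right)^{2} = \left(\left(1 + 1\right) 5 + \frac{1}{2} \cdot 9\right)^{2} = \left(2 \cdot 5 + \frac{1}{2} \cdot 9\right)^{2} = \left(10 + \frac{9}{2}\right)^{2} = \left(\frac{29}{2}\right)^{2} = \frac{841}{4}$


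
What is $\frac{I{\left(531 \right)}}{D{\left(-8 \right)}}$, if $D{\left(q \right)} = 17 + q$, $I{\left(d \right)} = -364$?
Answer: $- \frac{364}{9} \approx -40.444$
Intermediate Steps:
$\frac{I{\left(531 \right)}}{D{\left(-8 \right)}} = - \frac{364}{17 - 8} = - \frac{364}{9}$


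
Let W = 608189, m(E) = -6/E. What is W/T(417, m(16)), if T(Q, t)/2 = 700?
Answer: 608189/1400 ≈ 434.42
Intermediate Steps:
T(Q, t) = 1400 (T(Q, t) = 2*700 = 1400)
W/T(417, m(16)) = 608189/1400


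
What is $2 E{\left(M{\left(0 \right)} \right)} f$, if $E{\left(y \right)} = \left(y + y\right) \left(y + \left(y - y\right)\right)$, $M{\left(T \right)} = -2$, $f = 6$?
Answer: $96$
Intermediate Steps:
$E{\left(y \right)} = 2 y^{2}$ ($E{\left(y \right)} = 2 y \left(y + 0\right) = 2 y y = 2 y^{2}$)
$2 E{\left(M{\left(0 \right)} \right)} f = 2 \cdot 2 \left(-2\right)^{2} \cdot 6 = 2 \cdot 2 \cdot 4 \cdot 6 = 2 \cdot 8 \cdot 6 = 16 \cdot 6 = 96$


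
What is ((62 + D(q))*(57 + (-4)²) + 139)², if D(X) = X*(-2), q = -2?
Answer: 24571849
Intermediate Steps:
D(X) = -2*X
((62 + D(q))*(57 + (-4)²) + 139)² = ((62 - 2*(-2))*(57 + (-4)²) + 139)² = ((62 + 4)*(57 + 16) + 139)² = (66*73 + 139)² = (4818 + 139)² = 4957² = 24571849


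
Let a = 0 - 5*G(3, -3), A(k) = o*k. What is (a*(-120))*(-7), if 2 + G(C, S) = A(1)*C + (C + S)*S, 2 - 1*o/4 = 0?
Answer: -92400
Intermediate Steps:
o = 8 (o = 8 - 4*0 = 8 + 0 = 8)
A(k) = 8*k
G(C, S) = -2 + 8*C + S*(C + S) (G(C, S) = -2 + ((8*1)*C + (C + S)*S) = -2 + (8*C + S*(C + S)) = -2 + 8*C + S*(C + S))
a = -110 (a = 0 - 5*(-2 + (-3)² + 8*3 + 3*(-3)) = 0 - 5*(-2 + 9 + 24 - 9) = 0 - 5*22 = 0 - 110 = -110)
(a*(-120))*(-7) = -110*(-120)*(-7) = 13200*(-7) = -92400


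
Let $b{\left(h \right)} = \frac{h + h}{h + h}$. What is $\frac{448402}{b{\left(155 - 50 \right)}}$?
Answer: $448402$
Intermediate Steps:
$b{\left(h \right)} = 1$ ($b{\left(h \right)} = \frac{2 h}{2 h} = 2 h \frac{1}{2 h} = 1$)
$\frac{448402}{b{\left(155 - 50 \right)}} = \frac{448402}{1} = 448402 \cdot 1 = 448402$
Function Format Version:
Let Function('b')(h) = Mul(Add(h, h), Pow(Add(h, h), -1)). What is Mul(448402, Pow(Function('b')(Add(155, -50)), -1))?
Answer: 448402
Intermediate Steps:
Function('b')(h) = 1 (Function('b')(h) = Mul(Mul(2, h), Pow(Mul(2, h), -1)) = Mul(Mul(2, h), Mul(Rational(1, 2), Pow(h, -1))) = 1)
Mul(448402, Pow(Function('b')(Add(155, -50)), -1)) = Mul(448402, Pow(1, -1)) = Mul(448402, 1) = 448402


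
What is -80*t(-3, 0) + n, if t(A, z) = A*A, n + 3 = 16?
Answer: -707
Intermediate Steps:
n = 13 (n = -3 + 16 = 13)
t(A, z) = A**2
-80*t(-3, 0) + n = -80*(-3)**2 + 13 = -80*9 + 13 = -720 + 13 = -707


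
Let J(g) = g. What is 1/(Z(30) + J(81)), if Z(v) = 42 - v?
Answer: 1/93 ≈ 0.010753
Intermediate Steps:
1/(Z(30) + J(81)) = 1/((42 - 1*30) + 81) = 1/((42 - 30) + 81) = 1/(12 + 81) = 1/93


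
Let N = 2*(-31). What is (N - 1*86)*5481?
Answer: -811188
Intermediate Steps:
N = -62
(N - 1*86)*5481 = (-62 - 1*86)*5481 = (-62 - 86)*5481 = -148*5481 = -811188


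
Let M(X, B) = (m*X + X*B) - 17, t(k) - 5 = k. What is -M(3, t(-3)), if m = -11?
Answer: 44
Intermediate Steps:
t(k) = 5 + k
M(X, B) = -17 - 11*X + B*X (M(X, B) = (-11*X + X*B) - 17 = (-11*X + B*X) - 17 = -17 - 11*X + B*X)
-M(3, t(-3)) = -(-17 - 11*3 + (5 - 3)*3) = -(-17 - 33 + 2*3) = -(-17 - 33 + 6) = -1*(-44) = 44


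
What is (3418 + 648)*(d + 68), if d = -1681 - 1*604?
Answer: -9014322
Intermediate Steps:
d = -2285 (d = -1681 - 604 = -2285)
(3418 + 648)*(d + 68) = (3418 + 648)*(-2285 + 68) = 4066*(-2217) = -9014322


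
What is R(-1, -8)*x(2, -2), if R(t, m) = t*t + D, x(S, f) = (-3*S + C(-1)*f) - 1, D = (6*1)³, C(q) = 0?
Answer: -1519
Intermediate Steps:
D = 216 (D = 6³ = 216)
x(S, f) = -1 - 3*S (x(S, f) = (-3*S + 0*f) - 1 = (-3*S + 0) - 1 = -3*S - 1 = -1 - 3*S)
R(t, m) = 216 + t² (R(t, m) = t*t + 216 = t² + 216 = 216 + t²)
R(-1, -8)*x(2, -2) = (216 + (-1)²)*(-1 - 3*2) = (216 + 1)*(-1 - 6) = 217*(-7) = -1519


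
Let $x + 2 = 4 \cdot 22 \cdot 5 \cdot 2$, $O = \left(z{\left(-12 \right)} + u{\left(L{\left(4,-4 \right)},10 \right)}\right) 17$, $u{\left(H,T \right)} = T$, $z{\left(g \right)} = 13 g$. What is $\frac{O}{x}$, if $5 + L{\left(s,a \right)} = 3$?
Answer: $- \frac{1241}{439} \approx -2.8269$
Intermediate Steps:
$L{\left(s,a \right)} = -2$ ($L{\left(s,a \right)} = -5 + 3 = -2$)
$O = -2482$ ($O = \left(13 \left(-12\right) + 10\right) 17 = \left(-156 + 10\right) 17 = \left(-146\right) 17 = -2482$)
$x = 878$ ($x = -2 + 4 \cdot 22 \cdot 5 \cdot 2 = -2 + 88 \cdot 10 = -2 + 880 = 878$)
$\frac{O}{x} = - \frac{2482}{878} = \left(-2482\right) \frac{1}{878} = - \frac{1241}{439}$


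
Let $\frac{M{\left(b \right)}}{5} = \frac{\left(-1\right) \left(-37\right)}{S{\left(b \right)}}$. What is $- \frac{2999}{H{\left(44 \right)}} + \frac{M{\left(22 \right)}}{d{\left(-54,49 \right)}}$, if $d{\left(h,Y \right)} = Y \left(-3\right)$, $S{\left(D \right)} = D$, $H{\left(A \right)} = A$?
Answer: $- \frac{441223}{6468} \approx -68.216$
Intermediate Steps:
$d{\left(h,Y \right)} = - 3 Y$
$M{\left(b \right)} = \frac{185}{b}$ ($M{\left(b \right)} = 5 \frac{\left(-1\right) \left(-37\right)}{b} = 5 \frac{37}{b} = \frac{185}{b}$)
$- \frac{2999}{H{\left(44 \right)}} + \frac{M{\left(22 \right)}}{d{\left(-54,49 \right)}} = - \frac{2999}{44} + \frac{185 \cdot \frac{1}{22}}{\left(-3\right) 49} = \left(-2999\right) \frac{1}{44} + \frac{185 \cdot \frac{1}{22}}{-147} = - \frac{2999}{44} + \frac{185}{22} \left(- \frac{1}{147}\right) = - \frac{2999}{44} - \frac{185}{3234} = - \frac{441223}{6468}$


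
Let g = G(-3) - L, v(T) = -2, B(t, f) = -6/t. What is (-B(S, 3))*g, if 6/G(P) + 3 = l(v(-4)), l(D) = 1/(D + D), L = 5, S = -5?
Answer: 534/65 ≈ 8.2154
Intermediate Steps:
l(D) = 1/(2*D)
G(P) = -24/13 (G(P) = 6/(-3 + (½)/(-2)) = 6/(-3 + (½)*(-½)) = 6/(-3 - ¼) = 6/(-13/4) = 6*(-4/13) = -24/13)
g = -89/13 (g = -24/13 - 1*5 = -24/13 - 5 = -89/13 ≈ -6.8462)
(-B(S, 3))*g = -(-6)/(-5)*(-89/13) = -(-6)*(-1)/5*(-89/13) = -1*6/5*(-89/13) = -6/5*(-89/13) = 534/65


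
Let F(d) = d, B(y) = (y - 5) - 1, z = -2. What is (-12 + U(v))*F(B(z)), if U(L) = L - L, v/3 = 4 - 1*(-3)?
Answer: 96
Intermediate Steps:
B(y) = -6 + y (B(y) = (-5 + y) - 1 = -6 + y)
v = 21 (v = 3*(4 - 1*(-3)) = 3*(4 + 3) = 3*7 = 21)
U(L) = 0
(-12 + U(v))*F(B(z)) = (-12 + 0)*(-6 - 2) = -12*(-8) = 96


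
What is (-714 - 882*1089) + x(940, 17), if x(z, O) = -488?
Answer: -961700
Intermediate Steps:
(-714 - 882*1089) + x(940, 17) = (-714 - 882*1089) - 488 = (-714 - 960498) - 488 = -961212 - 488 = -961700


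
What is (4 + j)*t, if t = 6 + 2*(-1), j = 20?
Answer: 96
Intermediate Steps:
t = 4 (t = 6 - 2 = 4)
(4 + j)*t = (4 + 20)*4 = 24*4 = 96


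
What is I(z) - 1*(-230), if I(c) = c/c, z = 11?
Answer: 231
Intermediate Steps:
I(c) = 1
I(z) - 1*(-230) = 1 - 1*(-230) = 1 + 230 = 231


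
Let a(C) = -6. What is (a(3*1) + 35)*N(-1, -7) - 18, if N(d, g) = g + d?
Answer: -250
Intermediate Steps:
N(d, g) = d + g
(a(3*1) + 35)*N(-1, -7) - 18 = (-6 + 35)*(-1 - 7) - 18 = 29*(-8) - 18 = -232 - 18 = -250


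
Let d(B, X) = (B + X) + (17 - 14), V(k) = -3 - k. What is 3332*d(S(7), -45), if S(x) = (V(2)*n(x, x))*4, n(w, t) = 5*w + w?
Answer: -2938824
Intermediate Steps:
n(w, t) = 6*w
S(x) = -120*x (S(x) = ((-3 - 1*2)*(6*x))*4 = ((-3 - 2)*(6*x))*4 = -30*x*4 = -120*x)
d(B, X) = 3 + B + X (d(B, X) = (B + X) + 3 = 3 + B + X)
3332*d(S(7), -45) = 3332*(3 - 120*7 - 45) = 3332*(3 - 840 - 45) = 3332*(-882) = -2938824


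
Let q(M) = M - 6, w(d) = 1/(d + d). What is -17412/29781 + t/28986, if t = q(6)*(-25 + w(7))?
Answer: -5804/9927 ≈ -0.58467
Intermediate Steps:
w(d) = 1/(2*d)
q(M) = -6 + M
t = 0 (t = (-6 + 6)*(-25 + (½)/7) = 0*(-25 + (½)*(⅐)) = 0*(-25 + 1/14) = 0*(-349/14) = 0)
-17412/29781 + t/28986 = -17412/29781 + 0/28986 = -17412*1/29781 + 0*(1/28986) = -5804/9927 + 0 = -5804/9927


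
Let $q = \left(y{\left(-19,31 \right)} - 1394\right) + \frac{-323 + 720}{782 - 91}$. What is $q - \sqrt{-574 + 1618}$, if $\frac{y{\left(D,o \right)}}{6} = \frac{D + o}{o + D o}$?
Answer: $- \frac{29851331}{21421} - 6 \sqrt{29} \approx -1425.9$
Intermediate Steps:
$y{\left(D,o \right)} = \frac{6 \left(D + o\right)}{o + D o}$ ($y{\left(D,o \right)} = 6 \frac{D + o}{o + D o} = \frac{6 \left(D + o\right)}{o + D o}$)
$q = - \frac{29851331}{21421}$ ($q = \left(\frac{6 \left(-19 + 31\right)}{31 \left(1 - 19\right)} - 1394\right) + \frac{-323 + 720}{782 - 91} = \left(6 \cdot \frac{1}{31} \frac{1}{-18} \cdot 12 - 1394\right) + \frac{397}{691} = \left(6 \cdot \frac{1}{31} \left(- \frac{1}{18}\right) 12 - 1394\right) + 397 \cdot \frac{1}{691} = \left(- \frac{4}{31} - 1394\right) + \frac{397}{691} = - \frac{43218}{31} + \frac{397}{691} = - \frac{29851331}{21421} \approx -1393.6$)
$q - \sqrt{-574 + 1618} = - \frac{29851331}{21421} - \sqrt{-574 + 1618} = - \frac{29851331}{21421} - \sqrt{1044} = - \frac{29851331}{21421} - 6 \sqrt{29}$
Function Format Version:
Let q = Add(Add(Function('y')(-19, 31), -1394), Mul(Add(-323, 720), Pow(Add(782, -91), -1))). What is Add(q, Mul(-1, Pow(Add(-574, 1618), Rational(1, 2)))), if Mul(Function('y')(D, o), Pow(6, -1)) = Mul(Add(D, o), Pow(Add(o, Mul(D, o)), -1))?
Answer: Add(Rational(-29851331, 21421), Mul(-6, Pow(29, Rational(1, 2)))) ≈ -1425.9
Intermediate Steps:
Function('y')(D, o) = Mul(6, Pow(Add(o, Mul(D, o)), -1), Add(D, o)) (Function('y')(D, o) = Mul(6, Mul(Add(D, o), Pow(Add(o, Mul(D, o)), -1))) = Mul(6, Mul(Pow(Add(o, Mul(D, o)), -1), Add(D, o))) = Mul(6, Pow(Add(o, Mul(D, o)), -1), Add(D, o)))
q = Rational(-29851331, 21421) (q = Add(Add(Mul(6, Pow(31, -1), Pow(Add(1, -19), -1), Add(-19, 31)), -1394), Mul(Add(-323, 720), Pow(Add(782, -91), -1))) = Add(Add(Mul(6, Rational(1, 31), Pow(-18, -1), 12), -1394), Mul(397, Pow(691, -1))) = Add(Add(Mul(6, Rational(1, 31), Rational(-1, 18), 12), -1394), Mul(397, Rational(1, 691))) = Add(Add(Rational(-4, 31), -1394), Rational(397, 691)) = Add(Rational(-43218, 31), Rational(397, 691)) = Rational(-29851331, 21421) ≈ -1393.6)
Add(q, Mul(-1, Pow(Add(-574, 1618), Rational(1, 2)))) = Add(Rational(-29851331, 21421), Mul(-1, Pow(Add(-574, 1618), Rational(1, 2)))) = Add(Rational(-29851331, 21421), Mul(-1, Pow(1044, Rational(1, 2)))) = Add(Rational(-29851331, 21421), Mul(-1, Mul(6, Pow(29, Rational(1, 2))))) = Add(Rational(-29851331, 21421), Mul(-6, Pow(29, Rational(1, 2))))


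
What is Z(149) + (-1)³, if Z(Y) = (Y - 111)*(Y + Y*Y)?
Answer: 849299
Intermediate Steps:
Z(Y) = (-111 + Y)*(Y + Y²)
Z(149) + (-1)³ = 149*(-111 + 149² - 110*149) + (-1)³ = 149*(-111 + 22201 - 16390) - 1 = 149*5700 - 1 = 849300 - 1 = 849299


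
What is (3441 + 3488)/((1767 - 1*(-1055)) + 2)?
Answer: 6929/2824 ≈ 2.4536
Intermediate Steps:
(3441 + 3488)/((1767 - 1*(-1055)) + 2) = 6929/((1767 + 1055) + 2) = 6929/(2822 + 2) = 6929/2824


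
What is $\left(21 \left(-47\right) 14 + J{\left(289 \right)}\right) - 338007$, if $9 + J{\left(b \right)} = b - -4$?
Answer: $-351541$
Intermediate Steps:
$J{\left(b \right)} = -5 + b$ ($J{\left(b \right)} = -9 + \left(b - -4\right) = -9 + \left(b + 4\right) = -9 + \left(4 + b\right) = -5 + b$)
$\left(21 \left(-47\right) 14 + J{\left(289 \right)}\right) - 338007 = \left(21 \left(-47\right) 14 + \left(-5 + 289\right)\right) - 338007 = \left(\left(-987\right) 14 + 284\right) - 338007 = \left(-13818 + 284\right) - 338007 = -13534 - 338007 = -351541$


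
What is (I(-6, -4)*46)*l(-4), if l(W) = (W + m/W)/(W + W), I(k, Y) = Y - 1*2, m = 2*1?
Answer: -621/4 ≈ -155.25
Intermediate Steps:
m = 2
I(k, Y) = -2 + Y (I(k, Y) = Y - 2 = -2 + Y)
l(W) = (W + 2/W)/(2*W) (l(W) = (W + 2/W)/(W + W) = (W + 2/W)/((2*W)) = (W + 2/W)*(1/(2*W)) = (W + 2/W)/(2*W))
(I(-6, -4)*46)*l(-4) = ((-2 - 4)*46)*(½ + (-4)⁻²) = (-6*46)*(½ + 1/16) = -276*9/16 = -621/4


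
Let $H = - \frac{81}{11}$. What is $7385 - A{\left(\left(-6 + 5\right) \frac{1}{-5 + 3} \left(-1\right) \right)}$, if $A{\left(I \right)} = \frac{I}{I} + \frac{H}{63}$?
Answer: $\frac{568577}{77} \approx 7384.1$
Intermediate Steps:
$H = - \frac{81}{11}$ ($H = \left(-81\right) \frac{1}{11} = - \frac{81}{11} \approx -7.3636$)
$A{\left(I \right)} = \frac{68}{77}$ ($A{\left(I \right)} = \frac{I}{I} - \frac{81}{11 \cdot 63} = 1 - \frac{9}{77} = \frac{68}{77}$)
$7385 - A{\left(\left(-6 + 5\right) \frac{1}{-5 + 3} \left(-1\right) \right)} = 7385 - \frac{68}{77} = \frac{568577}{77}$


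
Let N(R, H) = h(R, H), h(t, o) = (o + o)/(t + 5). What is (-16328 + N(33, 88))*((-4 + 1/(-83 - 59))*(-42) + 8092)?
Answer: -181893563264/1349 ≈ -1.3484e+8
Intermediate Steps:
h(t, o) = 2*o/(5 + t) (h(t, o) = (2*o)/(5 + t) = 2*o/(5 + t))
N(R, H) = 2*H/(5 + R)
(-16328 + N(33, 88))*((-4 + 1/(-83 - 59))*(-42) + 8092) = (-16328 + 2*88/(5 + 33))*((-4 + 1/(-83 - 59))*(-42) + 8092) = (-16328 + 2*88/38)*((-4 + 1/(-142))*(-42) + 8092) = (-16328 + 2*88*(1/38))*((-4 - 1/142)*(-42) + 8092) = (-16328 + 88/19)*(-569/142*(-42) + 8092) = -310144*(11949/71 + 8092)/19 = -310144/19*586481/71 = -181893563264/1349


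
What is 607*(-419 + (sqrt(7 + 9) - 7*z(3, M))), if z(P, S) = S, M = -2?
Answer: -243407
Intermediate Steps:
607*(-419 + (sqrt(7 + 9) - 7*z(3, M))) = 607*(-419 + (sqrt(7 + 9) - 7*(-2))) = 607*(-419 + (sqrt(16) + 14)) = 607*(-419 + (4 + 14)) = 607*(-419 + 18) = 607*(-401) = -243407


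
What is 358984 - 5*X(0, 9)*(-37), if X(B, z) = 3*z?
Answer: 363979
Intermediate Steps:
358984 - 5*X(0, 9)*(-37) = 358984 - 5*(3*9)*(-37) = 358984 - 5*27*(-37) = 358984 - 135*(-37) = 358984 - 1*(-4995) = 358984 + 4995 = 363979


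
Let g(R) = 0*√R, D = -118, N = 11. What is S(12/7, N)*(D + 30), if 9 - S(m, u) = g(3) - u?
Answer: -1760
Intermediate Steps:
g(R) = 0
S(m, u) = 9 + u (S(m, u) = 9 - (0 - u) = 9 - (-1)*u = 9 + u)
S(12/7, N)*(D + 30) = (9 + 11)*(-118 + 30) = 20*(-88) = -1760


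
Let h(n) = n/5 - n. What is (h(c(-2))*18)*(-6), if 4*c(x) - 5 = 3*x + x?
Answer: -324/5 ≈ -64.800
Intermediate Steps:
c(x) = 5/4 + x (c(x) = 5/4 + (3*x + x)/4 = 5/4 + (4*x)/4 = 5/4 + x)
h(n) = -4*n/5 (h(n) = n*(⅕) - n = n/5 - n = -4*n/5)
(h(c(-2))*18)*(-6) = (-4*(5/4 - 2)/5*18)*(-6) = (-⅘*(-¾)*18)*(-6) = ((⅗)*18)*(-6) = (54/5)*(-6) = -324/5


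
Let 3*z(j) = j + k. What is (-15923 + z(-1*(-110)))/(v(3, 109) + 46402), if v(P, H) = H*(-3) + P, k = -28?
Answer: -47687/138234 ≈ -0.34497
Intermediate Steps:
v(P, H) = P - 3*H (v(P, H) = -3*H + P = P - 3*H)
z(j) = -28/3 + j/3 (z(j) = (j - 28)/3 = (-28 + j)/3 = -28/3 + j/3)
(-15923 + z(-1*(-110)))/(v(3, 109) + 46402) = (-15923 + (-28/3 + (-1*(-110))/3))/((3 - 3*109) + 46402) = (-15923 + (-28/3 + (⅓)*110))/((3 - 327) + 46402) = (-15923 + (-28/3 + 110/3))/(-324 + 46402) = (-15923 + 82/3)/46078 = -47687/3*1/46078 = -47687/138234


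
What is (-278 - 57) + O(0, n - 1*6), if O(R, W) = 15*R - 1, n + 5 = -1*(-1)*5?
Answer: -336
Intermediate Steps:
n = 0 (n = -5 - 1*(-1)*5 = -5 + 1*5 = -5 + 5 = 0)
O(R, W) = -1 + 15*R
(-278 - 57) + O(0, n - 1*6) = (-278 - 57) + (-1 + 15*0) = -335 + (-1 + 0) = -335 - 1 = -336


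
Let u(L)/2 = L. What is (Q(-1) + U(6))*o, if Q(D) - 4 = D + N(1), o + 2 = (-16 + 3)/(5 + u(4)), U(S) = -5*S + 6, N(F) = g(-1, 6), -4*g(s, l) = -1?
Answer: 249/4 ≈ 62.250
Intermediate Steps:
g(s, l) = ¼ (g(s, l) = -¼*(-1) = ¼)
N(F) = ¼
u(L) = 2*L
U(S) = 6 - 5*S
o = -3 (o = -2 + (-16 + 3)/(5 + 2*4) = -2 - 13/(5 + 8) = -2 - 13/13 = -2 - 13*1/13 = -2 - 1 = -3)
Q(D) = 17/4 + D (Q(D) = 4 + (D + ¼) = 4 + (¼ + D) = 17/4 + D)
(Q(-1) + U(6))*o = ((17/4 - 1) + (6 - 5*6))*(-3) = (13/4 + (6 - 30))*(-3) = (13/4 - 24)*(-3) = -83/4*(-3) = 249/4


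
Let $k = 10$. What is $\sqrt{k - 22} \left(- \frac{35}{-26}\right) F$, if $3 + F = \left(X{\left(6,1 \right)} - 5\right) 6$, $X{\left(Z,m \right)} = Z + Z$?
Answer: $105 i \sqrt{3} \approx 181.87 i$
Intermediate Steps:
$X{\left(Z,m \right)} = 2 Z$
$F = 39$ ($F = -3 + \left(2 \cdot 6 - 5\right) 6 = -3 + \left(12 - 5\right) 6 = -3 + 7 \cdot 6 = -3 + 42 = 39$)
$\sqrt{k - 22} \left(- \frac{35}{-26}\right) F = \sqrt{10 - 22} \left(- \frac{35}{-26}\right) 39 = \sqrt{-12} \left(\left(-35\right) \left(- \frac{1}{26}\right)\right) 39 = 2 i \sqrt{3} \cdot \frac{35}{26} \cdot 39 = \frac{35 i \sqrt{3}}{13} \cdot 39 = 105 i \sqrt{3}$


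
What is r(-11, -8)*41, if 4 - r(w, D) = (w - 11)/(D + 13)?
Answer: 1722/5 ≈ 344.40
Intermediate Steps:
r(w, D) = 4 - (-11 + w)/(13 + D) (r(w, D) = 4 - (w - 11)/(D + 13) = 4 - (-11 + w)/(13 + D))
r(-11, -8)*41 = ((63 - 1*(-11) + 4*(-8))/(13 - 8))*41 = ((63 + 11 - 32)/5)*41 = ((⅕)*42)*41 = (42/5)*41 = 1722/5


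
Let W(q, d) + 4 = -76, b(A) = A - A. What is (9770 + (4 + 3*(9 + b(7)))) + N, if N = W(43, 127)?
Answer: 9721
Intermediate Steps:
b(A) = 0
W(q, d) = -80 (W(q, d) = -4 - 76 = -80)
N = -80
(9770 + (4 + 3*(9 + b(7)))) + N = (9770 + (4 + 3*(9 + 0))) - 80 = (9770 + (4 + 3*9)) - 80 = (9770 + (4 + 27)) - 80 = (9770 + 31) - 80 = 9801 - 80 = 9721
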